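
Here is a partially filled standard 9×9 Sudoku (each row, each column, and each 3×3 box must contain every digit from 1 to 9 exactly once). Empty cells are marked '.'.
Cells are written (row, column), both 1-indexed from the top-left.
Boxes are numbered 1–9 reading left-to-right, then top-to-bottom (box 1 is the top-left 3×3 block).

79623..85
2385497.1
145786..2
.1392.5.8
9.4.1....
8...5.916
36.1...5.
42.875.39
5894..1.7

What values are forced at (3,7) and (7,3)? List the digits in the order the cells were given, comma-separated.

3,7

For (3,7):
  Row 3 already contains {1, 2, 4, 5, 6, 7, 8}.
  Column 7 already contains {1, 5, 7, 9}.
  Its 3×3 block (box 3) already contains {1, 2, 5, 7, 8}.
  The only value from 1–9 not eliminated is 3, so (3,7) = 3.
For (7,3):
  Row 7 already contains {1, 3, 5, 6}.
  Column 3 already contains {3, 4, 5, 6, 8, 9}.
  Its 3×3 block (box 7) already contains {2, 3, 4, 5, 6, 8, 9}.
  The only value from 1–9 not eliminated is 7, so (7,3) = 7.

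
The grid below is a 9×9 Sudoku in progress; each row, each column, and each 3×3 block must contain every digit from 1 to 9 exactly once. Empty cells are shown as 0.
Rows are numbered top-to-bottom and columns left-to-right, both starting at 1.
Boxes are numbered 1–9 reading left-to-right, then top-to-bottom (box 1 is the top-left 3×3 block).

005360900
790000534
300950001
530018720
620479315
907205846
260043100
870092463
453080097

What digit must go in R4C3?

Row 4 already contains {1, 2, 3, 5, 7, 8}.
Column 3 already contains {3, 5, 7}.
Its 3×3 block (box 4) already contains {2, 3, 5, 6, 7, 9}.
The only value from 1–9 not eliminated is 4, so R4C3 = 4.

4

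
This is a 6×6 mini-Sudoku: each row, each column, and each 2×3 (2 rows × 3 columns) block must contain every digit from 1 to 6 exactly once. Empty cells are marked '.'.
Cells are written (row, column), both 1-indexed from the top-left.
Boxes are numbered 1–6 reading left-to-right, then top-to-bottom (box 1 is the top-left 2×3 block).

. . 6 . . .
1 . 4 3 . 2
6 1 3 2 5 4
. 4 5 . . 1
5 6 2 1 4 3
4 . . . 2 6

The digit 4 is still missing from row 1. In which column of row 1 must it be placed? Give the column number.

4

Consider where 4 can go in row 1.
(1,1) is out (column 1 already has a 4).
(1,2) is out (column 2 already has a 4).
(1,5) is out (column 5 already has a 4).
(1,6) is out (column 6 already has a 4).
So the only cell in row 1 that can hold 4 is (1,4).
That is column 4.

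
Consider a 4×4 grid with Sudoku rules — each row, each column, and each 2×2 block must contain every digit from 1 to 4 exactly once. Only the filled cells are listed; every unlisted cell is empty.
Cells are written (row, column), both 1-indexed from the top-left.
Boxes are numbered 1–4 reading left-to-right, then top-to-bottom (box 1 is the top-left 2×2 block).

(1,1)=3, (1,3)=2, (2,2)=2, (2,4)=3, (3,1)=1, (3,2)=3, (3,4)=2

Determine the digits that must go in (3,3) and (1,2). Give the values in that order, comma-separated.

For (3,3):
  Row 3 already contains {1, 2, 3}.
  Column 3 already contains {2}.
  Its 2×2 block (box 4) already contains {2}.
  The only value from 1–4 not eliminated is 4, so (3,3) = 4.
For (1,2):
  Consider where 1 can go in box 1.
  (2,1) is out (column 1 already has a 1).
  So the only cell in box 1 that can hold 1 is (1,2).
  So (1,2) = 1.

4,1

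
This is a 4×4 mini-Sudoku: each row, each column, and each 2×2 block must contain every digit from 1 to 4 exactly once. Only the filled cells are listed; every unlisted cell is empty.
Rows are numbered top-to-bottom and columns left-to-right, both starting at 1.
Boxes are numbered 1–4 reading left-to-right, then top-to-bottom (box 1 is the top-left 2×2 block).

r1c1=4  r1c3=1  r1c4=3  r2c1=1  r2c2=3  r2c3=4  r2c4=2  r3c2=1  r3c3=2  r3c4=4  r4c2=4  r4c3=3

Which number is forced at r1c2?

Row 1 already contains {1, 3, 4}.
Column 2 already contains {1, 3, 4}.
Its 2×2 block (box 1) already contains {1, 3, 4}.
The only value from 1–4 not eliminated is 2, so r1c2 = 2.

2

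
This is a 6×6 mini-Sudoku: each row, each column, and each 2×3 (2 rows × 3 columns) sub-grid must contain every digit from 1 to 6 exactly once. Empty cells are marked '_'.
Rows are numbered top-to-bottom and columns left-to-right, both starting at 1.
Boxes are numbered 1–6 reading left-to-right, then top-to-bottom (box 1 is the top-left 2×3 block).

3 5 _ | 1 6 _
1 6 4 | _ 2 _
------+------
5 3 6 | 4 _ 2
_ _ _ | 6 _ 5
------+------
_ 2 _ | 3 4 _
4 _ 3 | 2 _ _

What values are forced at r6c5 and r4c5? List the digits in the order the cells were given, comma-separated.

For r6c5:
  Consider where 5 can go in row 6.
  r6c2 is out (column 2 already has a 5).
  r6c6 is out (column 6 already has a 5).
  So the only cell in row 6 that can hold 5 is r6c5.
  So r6c5 = 5.
For r4c5:
  Consider where 3 can go in row 4.
  r4c1 is out (column 1 already has a 3).
  r4c2 is out (column 2 already has a 3).
  r4c3 is out (column 3 already has a 3).
  So the only cell in row 4 that can hold 3 is r4c5.
  So r4c5 = 3.

5,3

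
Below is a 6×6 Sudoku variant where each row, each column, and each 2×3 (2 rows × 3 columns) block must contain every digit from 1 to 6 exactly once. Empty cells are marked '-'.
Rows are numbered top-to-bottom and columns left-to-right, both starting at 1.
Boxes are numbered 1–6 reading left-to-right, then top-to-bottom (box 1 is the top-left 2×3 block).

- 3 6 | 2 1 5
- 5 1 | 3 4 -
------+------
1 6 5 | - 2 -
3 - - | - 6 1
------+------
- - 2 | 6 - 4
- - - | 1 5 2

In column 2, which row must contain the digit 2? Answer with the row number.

Consider where 2 can go in column 2.
R5C2 is out (row 5 already has a 2).
R6C2 is out (row 6 already has a 2).
So the only cell in column 2 that can hold 2 is R4C2.
That is row 4.

4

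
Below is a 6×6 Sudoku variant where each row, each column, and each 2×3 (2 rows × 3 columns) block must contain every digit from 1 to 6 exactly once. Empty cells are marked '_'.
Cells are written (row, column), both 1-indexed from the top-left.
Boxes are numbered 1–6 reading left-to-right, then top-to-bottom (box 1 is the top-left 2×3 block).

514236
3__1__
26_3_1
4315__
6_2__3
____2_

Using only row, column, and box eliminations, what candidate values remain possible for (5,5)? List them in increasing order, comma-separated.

1,4,5

Row 5 already contains {2, 3, 6}.
Column 5 already contains {2, 3}.
Its 2×3 block (box 6) already contains {2, 3}.
Removing those from 1–6 leaves {1, 4, 5} as the candidates for (5,5).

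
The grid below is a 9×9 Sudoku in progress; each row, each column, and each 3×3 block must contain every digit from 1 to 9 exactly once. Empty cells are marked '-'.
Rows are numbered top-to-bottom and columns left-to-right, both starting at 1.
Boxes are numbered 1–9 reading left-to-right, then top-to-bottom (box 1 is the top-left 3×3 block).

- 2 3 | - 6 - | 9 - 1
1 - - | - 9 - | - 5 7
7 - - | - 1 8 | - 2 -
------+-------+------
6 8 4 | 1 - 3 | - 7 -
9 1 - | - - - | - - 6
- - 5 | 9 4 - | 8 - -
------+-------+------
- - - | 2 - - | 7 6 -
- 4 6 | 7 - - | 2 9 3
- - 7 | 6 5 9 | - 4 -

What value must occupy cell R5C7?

4

Cell R5C7 itself could take any of {3, 4, 5} by direct elimination.
Consider where 4 can go in row 5.
R5C3 is out (column 3 already has a 4).
R5C4 is out (box 5 already has a 4).
R5C5 is out (column 5 already has a 4).
R5C6 is out (box 5 already has a 4).
R5C8 is out (column 8 already has a 4).
So the only cell in row 5 that can hold 4 is R5C7.
Therefore R5C7 = 4.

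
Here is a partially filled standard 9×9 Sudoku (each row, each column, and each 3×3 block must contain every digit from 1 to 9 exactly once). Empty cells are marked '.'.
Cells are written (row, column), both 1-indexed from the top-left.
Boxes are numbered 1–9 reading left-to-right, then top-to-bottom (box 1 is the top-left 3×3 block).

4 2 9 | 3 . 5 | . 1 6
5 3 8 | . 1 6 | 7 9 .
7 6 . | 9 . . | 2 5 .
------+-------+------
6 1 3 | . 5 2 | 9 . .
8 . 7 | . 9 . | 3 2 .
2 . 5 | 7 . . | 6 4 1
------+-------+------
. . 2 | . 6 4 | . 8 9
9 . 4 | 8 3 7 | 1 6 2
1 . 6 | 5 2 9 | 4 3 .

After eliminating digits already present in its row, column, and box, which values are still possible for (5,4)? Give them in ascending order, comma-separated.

1,4,6

Row 5 already contains {2, 3, 7, 8, 9}.
Column 4 already contains {3, 5, 7, 8, 9}.
Its 3×3 block (box 5) already contains {2, 5, 7, 9}.
Removing those from 1–9 leaves {1, 4, 6} as the candidates for (5,4).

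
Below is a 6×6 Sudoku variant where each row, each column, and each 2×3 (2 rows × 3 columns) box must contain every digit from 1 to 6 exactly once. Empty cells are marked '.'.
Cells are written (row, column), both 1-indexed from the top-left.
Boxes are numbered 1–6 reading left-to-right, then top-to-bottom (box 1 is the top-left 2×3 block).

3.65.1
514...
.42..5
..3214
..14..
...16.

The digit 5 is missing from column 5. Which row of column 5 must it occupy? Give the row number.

Consider where 5 can go in column 5.
(1,5) is out (row 1 already has a 5).
(2,5) is out (row 2 already has a 5).
(3,5) is out (row 3 already has a 5).
So the only cell in column 5 that can hold 5 is (5,5).
That is row 5.

5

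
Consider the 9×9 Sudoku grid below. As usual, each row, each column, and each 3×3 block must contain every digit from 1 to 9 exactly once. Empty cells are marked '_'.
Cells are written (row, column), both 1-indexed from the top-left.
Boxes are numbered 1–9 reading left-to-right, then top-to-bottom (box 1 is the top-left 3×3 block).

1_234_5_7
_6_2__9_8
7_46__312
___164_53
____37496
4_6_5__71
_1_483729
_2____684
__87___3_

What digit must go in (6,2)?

3

Cell (6,2) itself could take any of {3, 8, 9} by direct elimination.
Consider where 3 can go in column 2.
(1,2) is out (row 1 already has a 3).
(3,2) is out (row 3 already has a 3).
(4,2) is out (row 4 already has a 3).
(5,2) is out (row 5 already has a 3).
(9,2) is out (row 9 already has a 3).
So the only cell in column 2 that can hold 3 is (6,2).
Therefore (6,2) = 3.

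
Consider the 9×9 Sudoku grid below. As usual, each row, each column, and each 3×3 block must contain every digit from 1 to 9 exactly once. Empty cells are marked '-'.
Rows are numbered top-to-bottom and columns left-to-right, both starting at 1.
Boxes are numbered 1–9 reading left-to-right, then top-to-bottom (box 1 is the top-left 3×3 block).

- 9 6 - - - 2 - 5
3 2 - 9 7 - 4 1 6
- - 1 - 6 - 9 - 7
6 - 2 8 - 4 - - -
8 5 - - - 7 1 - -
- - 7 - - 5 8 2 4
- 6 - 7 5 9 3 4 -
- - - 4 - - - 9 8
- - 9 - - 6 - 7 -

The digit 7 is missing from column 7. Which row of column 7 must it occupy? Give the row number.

Consider where 7 can go in column 7.
R8C7 is out (box 9 already has a 7).
R9C7 is out (row 9 already has a 7).
So the only cell in column 7 that can hold 7 is R4C7.
That is row 4.

4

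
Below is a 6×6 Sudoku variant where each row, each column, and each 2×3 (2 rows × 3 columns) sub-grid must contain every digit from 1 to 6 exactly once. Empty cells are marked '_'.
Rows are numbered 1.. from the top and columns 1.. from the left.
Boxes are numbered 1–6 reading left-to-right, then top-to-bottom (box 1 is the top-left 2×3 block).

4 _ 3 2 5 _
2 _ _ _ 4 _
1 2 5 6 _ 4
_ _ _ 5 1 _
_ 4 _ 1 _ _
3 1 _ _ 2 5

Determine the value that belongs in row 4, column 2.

Cell row 4, column 2 itself could take any of {3, 6} by direct elimination.
Consider where 3 can go in column 2.
row 1, column 2 is out (row 1 already has a 3).
row 2, column 2 is out (box 1 already has a 3).
So the only cell in column 2 that can hold 3 is row 4, column 2.
Therefore row 4, column 2 = 3.

3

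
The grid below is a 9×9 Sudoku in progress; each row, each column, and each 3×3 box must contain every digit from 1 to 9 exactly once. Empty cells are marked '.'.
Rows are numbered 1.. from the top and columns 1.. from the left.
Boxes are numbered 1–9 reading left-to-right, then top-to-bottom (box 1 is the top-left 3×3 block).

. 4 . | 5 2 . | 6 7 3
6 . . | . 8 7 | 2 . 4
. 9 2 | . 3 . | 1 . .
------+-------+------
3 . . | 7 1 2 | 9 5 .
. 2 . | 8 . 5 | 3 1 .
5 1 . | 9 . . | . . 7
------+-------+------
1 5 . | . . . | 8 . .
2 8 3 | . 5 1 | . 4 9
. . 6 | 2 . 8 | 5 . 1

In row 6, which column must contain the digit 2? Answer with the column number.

Consider where 2 can go in row 6.
row 6, column 3 is out (column 3 already has a 2).
row 6, column 5 is out (column 5 already has a 2).
row 6, column 6 is out (column 6 already has a 2).
row 6, column 7 is out (column 7 already has a 2).
So the only cell in row 6 that can hold 2 is row 6, column 8.
That is column 8.

8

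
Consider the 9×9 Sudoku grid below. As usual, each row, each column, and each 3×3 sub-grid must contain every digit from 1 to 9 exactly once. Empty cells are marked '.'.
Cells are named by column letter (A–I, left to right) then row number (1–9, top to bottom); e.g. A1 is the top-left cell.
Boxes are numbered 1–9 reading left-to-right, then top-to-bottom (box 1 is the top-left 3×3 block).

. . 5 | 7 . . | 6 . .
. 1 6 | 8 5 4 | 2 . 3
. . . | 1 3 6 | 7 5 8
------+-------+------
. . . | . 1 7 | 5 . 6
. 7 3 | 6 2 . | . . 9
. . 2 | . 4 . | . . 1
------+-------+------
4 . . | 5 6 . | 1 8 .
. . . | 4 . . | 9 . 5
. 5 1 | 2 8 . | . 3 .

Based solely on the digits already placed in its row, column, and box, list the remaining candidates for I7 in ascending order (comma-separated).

2,7

Row 7 already contains {1, 4, 5, 6, 8}.
Column I already contains {1, 3, 5, 6, 8, 9}.
Its 3×3 block (box 9) already contains {1, 3, 5, 8, 9}.
Removing those from 1–9 leaves {2, 7} as the candidates for I7.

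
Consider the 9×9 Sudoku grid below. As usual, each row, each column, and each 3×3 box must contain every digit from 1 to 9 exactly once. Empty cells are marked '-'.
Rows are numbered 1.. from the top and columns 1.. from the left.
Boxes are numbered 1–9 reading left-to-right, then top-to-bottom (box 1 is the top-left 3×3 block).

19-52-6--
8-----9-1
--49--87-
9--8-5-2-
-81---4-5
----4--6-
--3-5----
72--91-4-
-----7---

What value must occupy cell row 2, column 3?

2

Cell row 2, column 3 itself could take any of {2, 5, 6, 7} by direct elimination.
Consider where 2 can go in row 2.
row 2, column 2 is out (column 2 already has a 2).
row 2, column 4 is out (box 2 already has a 2).
row 2, column 5 is out (column 5 already has a 2).
row 2, column 6 is out (box 2 already has a 2).
row 2, column 8 is out (column 8 already has a 2).
So the only cell in row 2 that can hold 2 is row 2, column 3.
Therefore row 2, column 3 = 2.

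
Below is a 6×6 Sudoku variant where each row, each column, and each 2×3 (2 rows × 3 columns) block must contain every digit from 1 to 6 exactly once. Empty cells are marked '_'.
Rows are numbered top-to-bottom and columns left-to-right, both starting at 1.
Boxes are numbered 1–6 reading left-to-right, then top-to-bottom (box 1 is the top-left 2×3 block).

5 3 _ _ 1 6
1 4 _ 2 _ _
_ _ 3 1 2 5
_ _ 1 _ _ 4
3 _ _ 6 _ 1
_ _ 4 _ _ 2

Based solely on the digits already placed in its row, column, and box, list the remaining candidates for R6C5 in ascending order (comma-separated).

3,5

Row 6 already contains {2, 4}.
Column 5 already contains {1, 2}.
Its 2×3 block (box 6) already contains {1, 2, 6}.
Removing those from 1–6 leaves {3, 5} as the candidates for R6C5.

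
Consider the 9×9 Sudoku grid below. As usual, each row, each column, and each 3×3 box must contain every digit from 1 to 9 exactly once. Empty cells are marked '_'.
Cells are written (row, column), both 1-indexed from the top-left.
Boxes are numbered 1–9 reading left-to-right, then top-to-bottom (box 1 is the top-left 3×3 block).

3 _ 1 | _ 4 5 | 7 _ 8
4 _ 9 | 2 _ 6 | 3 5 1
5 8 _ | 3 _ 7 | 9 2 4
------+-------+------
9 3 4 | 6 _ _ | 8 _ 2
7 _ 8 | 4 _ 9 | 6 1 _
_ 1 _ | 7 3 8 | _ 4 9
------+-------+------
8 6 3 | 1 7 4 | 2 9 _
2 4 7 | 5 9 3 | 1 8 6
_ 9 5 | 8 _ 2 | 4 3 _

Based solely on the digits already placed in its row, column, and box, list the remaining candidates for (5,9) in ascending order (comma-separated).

Row 5 already contains {1, 4, 6, 7, 8, 9}.
Column 9 already contains {1, 2, 4, 6, 8, 9}.
Its 3×3 block (box 6) already contains {1, 2, 4, 6, 8, 9}.
Removing those from 1–9 leaves {3, 5} as the candidates for (5,9).

3,5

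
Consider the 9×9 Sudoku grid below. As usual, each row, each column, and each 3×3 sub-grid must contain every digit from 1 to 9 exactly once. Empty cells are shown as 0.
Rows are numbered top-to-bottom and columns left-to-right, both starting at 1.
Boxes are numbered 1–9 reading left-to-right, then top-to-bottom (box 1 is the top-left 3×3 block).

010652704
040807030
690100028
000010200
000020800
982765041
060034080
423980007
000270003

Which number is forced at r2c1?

Cell r2c1 itself could take any of {2, 5} by direct elimination.
Consider where 2 can go in row 2.
r2c3 is out (column 3 already has a 2).
r2c5 is out (column 5 already has a 2).
r2c7 is out (column 7 already has a 2).
r2c9 is out (box 3 already has a 2).
So the only cell in row 2 that can hold 2 is r2c1.
Therefore r2c1 = 2.

2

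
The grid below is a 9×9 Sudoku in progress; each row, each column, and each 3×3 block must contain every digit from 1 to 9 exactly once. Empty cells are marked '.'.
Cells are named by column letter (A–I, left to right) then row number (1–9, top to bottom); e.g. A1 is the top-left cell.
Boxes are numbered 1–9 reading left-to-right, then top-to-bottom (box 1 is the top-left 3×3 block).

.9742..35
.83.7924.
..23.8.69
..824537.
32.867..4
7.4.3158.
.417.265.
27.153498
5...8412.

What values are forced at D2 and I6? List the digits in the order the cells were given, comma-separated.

For D2:
  Consider where 5 can go in box 2.
  F1 is out (row 1 already has a 5).
  E3 is out (column E already has a 5).
  So the only cell in box 2 that can hold 5 is D2.
  So D2 = 5.
For I6:
  Consider where 2 can go in column I.
  I2 is out (row 2 already has a 2).
  I4 is out (row 4 already has a 2).
  I7 is out (row 7 already has a 2).
  I9 is out (row 9 already has a 2).
  So the only cell in column I that can hold 2 is I6.
  So I6 = 2.

5,2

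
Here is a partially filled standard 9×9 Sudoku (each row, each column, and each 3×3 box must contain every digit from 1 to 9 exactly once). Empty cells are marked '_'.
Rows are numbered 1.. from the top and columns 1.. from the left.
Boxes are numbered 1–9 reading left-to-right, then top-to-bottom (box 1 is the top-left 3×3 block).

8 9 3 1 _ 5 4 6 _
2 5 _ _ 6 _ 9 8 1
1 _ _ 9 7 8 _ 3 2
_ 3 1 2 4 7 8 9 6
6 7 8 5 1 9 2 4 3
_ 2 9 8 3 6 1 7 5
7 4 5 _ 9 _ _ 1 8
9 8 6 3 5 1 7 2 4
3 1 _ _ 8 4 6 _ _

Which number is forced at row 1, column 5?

2

Row 1 already contains {1, 3, 4, 5, 6, 8, 9}.
Column 5 already contains {1, 3, 4, 5, 6, 7, 8, 9}.
Its 3×3 block (box 2) already contains {1, 5, 6, 7, 8, 9}.
The only value from 1–9 not eliminated is 2, so row 1, column 5 = 2.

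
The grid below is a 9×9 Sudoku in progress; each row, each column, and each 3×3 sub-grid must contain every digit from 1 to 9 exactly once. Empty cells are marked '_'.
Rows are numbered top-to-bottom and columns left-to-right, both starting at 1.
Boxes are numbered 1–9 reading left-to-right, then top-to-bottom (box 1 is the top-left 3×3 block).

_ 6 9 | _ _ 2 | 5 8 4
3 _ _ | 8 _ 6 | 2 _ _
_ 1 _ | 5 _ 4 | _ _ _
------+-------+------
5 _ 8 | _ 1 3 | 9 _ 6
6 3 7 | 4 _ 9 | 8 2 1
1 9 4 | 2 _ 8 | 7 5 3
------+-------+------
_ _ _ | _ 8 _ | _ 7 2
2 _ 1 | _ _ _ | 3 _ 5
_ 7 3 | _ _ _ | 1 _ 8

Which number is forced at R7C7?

Cell R7C7 itself could take any of {4, 6} by direct elimination.
Consider where 4 can go in column 7.
R3C7 is out (row 3 already has a 4).
So the only cell in column 7 that can hold 4 is R7C7.
Therefore R7C7 = 4.

4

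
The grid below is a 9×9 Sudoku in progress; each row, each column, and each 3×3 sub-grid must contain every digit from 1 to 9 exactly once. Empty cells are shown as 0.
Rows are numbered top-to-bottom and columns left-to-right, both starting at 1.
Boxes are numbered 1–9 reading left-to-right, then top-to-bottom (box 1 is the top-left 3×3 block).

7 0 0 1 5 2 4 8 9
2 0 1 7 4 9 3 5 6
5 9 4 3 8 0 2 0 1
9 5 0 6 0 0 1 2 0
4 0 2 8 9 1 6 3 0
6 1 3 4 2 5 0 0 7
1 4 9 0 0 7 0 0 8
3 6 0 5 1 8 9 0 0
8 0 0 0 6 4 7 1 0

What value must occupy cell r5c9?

Row 5 already contains {1, 2, 3, 4, 6, 8, 9}.
Column 9 already contains {1, 6, 7, 8, 9}.
Its 3×3 block (box 6) already contains {1, 2, 3, 6, 7}.
The only value from 1–9 not eliminated is 5, so r5c9 = 5.

5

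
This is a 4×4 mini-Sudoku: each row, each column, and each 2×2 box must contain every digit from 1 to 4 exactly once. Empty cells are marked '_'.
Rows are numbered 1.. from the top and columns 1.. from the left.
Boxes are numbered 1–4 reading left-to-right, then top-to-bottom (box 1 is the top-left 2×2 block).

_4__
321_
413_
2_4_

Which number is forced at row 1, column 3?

Row 1 already contains {4}.
Column 3 already contains {1, 3, 4}.
Its 2×2 block (box 2) already contains {1}.
The only value from 1–4 not eliminated is 2, so row 1, column 3 = 2.

2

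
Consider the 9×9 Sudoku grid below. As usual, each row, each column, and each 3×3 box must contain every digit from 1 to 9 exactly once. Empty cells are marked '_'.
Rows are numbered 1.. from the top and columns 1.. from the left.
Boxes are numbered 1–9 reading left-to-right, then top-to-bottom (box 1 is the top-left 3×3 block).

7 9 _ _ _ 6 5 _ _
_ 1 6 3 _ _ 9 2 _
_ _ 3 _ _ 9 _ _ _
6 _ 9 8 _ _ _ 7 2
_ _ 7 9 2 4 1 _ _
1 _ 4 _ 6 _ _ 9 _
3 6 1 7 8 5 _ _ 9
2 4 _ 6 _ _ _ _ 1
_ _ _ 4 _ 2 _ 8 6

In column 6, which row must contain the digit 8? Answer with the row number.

2

Consider where 8 can go in column 6.
row 4, column 6 is out (row 4 already has a 8).
row 6, column 6 is out (box 5 already has a 8).
row 8, column 6 is out (box 8 already has a 8).
So the only cell in column 6 that can hold 8 is row 2, column 6.
That is row 2.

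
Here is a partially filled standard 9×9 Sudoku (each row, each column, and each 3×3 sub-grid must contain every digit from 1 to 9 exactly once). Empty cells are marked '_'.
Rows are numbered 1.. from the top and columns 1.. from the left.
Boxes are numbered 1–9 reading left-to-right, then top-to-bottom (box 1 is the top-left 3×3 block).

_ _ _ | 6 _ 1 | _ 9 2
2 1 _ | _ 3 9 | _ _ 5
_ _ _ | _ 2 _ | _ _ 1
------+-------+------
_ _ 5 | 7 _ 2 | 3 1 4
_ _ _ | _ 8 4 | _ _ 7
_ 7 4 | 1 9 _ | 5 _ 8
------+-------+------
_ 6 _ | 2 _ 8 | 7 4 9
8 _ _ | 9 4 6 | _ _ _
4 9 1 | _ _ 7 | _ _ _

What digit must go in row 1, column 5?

7

Cell row 1, column 5 itself could take any of {5, 7} by direct elimination.
Consider where 7 can go in column 5.
row 4, column 5 is out (row 4 already has a 7).
row 7, column 5 is out (row 7 already has a 7).
row 9, column 5 is out (row 9 already has a 7).
So the only cell in column 5 that can hold 7 is row 1, column 5.
Therefore row 1, column 5 = 7.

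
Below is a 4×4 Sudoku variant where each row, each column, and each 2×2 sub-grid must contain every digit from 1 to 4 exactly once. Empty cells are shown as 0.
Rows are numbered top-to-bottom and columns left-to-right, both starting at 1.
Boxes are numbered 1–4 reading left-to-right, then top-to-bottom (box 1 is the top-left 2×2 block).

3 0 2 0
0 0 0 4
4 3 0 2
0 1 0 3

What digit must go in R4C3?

Row 4 already contains {1, 3}.
Column 3 already contains {2}.
Its 2×2 block (box 4) already contains {2, 3}.
The only value from 1–4 not eliminated is 4, so R4C3 = 4.

4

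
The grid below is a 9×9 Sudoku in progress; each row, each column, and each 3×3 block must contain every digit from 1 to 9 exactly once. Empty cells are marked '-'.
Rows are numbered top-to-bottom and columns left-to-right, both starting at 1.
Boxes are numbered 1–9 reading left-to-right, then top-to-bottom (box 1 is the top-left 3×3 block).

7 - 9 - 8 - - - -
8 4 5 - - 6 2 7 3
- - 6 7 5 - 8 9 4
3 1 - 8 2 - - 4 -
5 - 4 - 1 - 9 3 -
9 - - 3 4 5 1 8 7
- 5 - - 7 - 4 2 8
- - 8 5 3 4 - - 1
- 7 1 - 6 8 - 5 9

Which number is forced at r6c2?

6

Cell r6c2 itself could take any of {2, 6} by direct elimination.
Consider where 6 can go in row 6.
r6c3 is out (column 3 already has a 6).
So the only cell in row 6 that can hold 6 is r6c2.
Therefore r6c2 = 6.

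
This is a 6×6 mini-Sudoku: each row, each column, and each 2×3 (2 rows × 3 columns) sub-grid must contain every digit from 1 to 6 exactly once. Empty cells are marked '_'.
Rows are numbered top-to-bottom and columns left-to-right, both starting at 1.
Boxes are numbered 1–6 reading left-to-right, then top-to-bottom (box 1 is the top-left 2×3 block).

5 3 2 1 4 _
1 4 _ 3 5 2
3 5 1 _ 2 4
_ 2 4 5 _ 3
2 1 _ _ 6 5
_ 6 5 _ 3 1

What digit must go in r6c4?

Cell r6c4 itself could take any of {2, 4} by direct elimination.
Consider where 2 can go in row 6.
r6c1 is out (column 1 already has a 2).
So the only cell in row 6 that can hold 2 is r6c4.
Therefore r6c4 = 2.

2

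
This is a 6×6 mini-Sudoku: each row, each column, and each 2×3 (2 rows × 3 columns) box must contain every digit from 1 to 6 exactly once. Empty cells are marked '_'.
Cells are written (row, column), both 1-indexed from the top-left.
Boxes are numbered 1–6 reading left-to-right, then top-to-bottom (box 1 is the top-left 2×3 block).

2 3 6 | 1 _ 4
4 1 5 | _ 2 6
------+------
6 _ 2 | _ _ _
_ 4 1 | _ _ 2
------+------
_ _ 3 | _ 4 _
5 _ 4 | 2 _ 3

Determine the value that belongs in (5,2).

2

Cell (5,2) itself could take any of {2, 6} by direct elimination.
Consider where 2 can go in column 2.
(3,2) is out (row 3 already has a 2).
(6,2) is out (row 6 already has a 2).
So the only cell in column 2 that can hold 2 is (5,2).
Therefore (5,2) = 2.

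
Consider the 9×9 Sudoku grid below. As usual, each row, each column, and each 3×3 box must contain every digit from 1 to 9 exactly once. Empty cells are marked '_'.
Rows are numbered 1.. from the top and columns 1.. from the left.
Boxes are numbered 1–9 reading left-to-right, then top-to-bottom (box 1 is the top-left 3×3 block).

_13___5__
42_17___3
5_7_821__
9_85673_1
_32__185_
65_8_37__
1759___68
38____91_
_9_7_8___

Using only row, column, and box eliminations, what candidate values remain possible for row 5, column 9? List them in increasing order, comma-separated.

Row 5 already contains {1, 2, 3, 5, 8}.
Column 9 already contains {1, 3, 8}.
Its 3×3 block (box 6) already contains {1, 3, 5, 7, 8}.
Removing those from 1–9 leaves {4, 6, 9} as the candidates for row 5, column 9.

4,6,9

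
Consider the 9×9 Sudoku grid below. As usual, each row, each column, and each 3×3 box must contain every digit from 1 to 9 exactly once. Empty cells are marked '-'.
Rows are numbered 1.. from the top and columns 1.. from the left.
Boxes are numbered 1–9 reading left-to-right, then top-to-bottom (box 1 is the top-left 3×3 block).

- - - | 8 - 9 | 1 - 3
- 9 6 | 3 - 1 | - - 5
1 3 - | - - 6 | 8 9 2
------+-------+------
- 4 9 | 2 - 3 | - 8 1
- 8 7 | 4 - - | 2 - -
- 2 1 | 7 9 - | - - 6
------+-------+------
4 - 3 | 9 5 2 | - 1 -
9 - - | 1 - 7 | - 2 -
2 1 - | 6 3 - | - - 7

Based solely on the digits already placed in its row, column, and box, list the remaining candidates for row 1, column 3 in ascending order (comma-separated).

Row 1 already contains {1, 3, 8, 9}.
Column 3 already contains {1, 3, 6, 7, 9}.
Its 3×3 block (box 1) already contains {1, 3, 6, 9}.
Removing those from 1–9 leaves {2, 4, 5} as the candidates for row 1, column 3.

2,4,5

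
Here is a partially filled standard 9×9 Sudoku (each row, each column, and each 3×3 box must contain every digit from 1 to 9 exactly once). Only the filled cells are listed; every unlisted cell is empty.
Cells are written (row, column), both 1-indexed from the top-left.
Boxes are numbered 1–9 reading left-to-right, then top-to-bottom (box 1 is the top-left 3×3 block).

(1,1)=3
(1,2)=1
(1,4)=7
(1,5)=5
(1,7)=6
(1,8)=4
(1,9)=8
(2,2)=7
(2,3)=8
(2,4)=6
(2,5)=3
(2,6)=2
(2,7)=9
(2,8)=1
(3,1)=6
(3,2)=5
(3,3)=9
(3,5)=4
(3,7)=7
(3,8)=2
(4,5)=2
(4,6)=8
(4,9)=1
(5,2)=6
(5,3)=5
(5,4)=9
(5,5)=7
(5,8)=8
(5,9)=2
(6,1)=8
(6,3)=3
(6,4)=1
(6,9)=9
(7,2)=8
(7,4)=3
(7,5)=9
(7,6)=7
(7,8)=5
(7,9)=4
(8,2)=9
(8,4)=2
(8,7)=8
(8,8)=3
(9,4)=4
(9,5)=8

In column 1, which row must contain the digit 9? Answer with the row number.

Consider where 9 can go in column 1.
(2,1) is out (row 2 already has a 9).
(5,1) is out (row 5 already has a 9).
(7,1) is out (row 7 already has a 9).
(8,1) is out (row 8 already has a 9).
(9,1) is out (box 7 already has a 9).
So the only cell in column 1 that can hold 9 is (4,1).
That is row 4.

4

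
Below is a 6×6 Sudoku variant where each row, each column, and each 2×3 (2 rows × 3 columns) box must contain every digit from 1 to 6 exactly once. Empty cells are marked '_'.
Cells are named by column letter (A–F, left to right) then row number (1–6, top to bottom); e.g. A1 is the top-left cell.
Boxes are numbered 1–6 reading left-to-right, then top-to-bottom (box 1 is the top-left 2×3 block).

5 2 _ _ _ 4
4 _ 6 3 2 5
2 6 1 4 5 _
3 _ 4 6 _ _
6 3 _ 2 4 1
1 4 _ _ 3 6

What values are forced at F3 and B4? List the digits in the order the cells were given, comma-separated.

3,5

For F3:
  Row 3 already contains {1, 2, 4, 5, 6}.
  Column F already contains {1, 4, 5, 6}.
  Its 2×3 block (box 4) already contains {4, 5, 6}.
  The only value from 1–6 not eliminated is 3, so F3 = 3.
For B4:
  Row 4 already contains {3, 4, 6}.
  Column B already contains {2, 3, 4, 6}.
  Its 2×3 block (box 3) already contains {1, 2, 3, 4, 6}.
  The only value from 1–6 not eliminated is 5, so B4 = 5.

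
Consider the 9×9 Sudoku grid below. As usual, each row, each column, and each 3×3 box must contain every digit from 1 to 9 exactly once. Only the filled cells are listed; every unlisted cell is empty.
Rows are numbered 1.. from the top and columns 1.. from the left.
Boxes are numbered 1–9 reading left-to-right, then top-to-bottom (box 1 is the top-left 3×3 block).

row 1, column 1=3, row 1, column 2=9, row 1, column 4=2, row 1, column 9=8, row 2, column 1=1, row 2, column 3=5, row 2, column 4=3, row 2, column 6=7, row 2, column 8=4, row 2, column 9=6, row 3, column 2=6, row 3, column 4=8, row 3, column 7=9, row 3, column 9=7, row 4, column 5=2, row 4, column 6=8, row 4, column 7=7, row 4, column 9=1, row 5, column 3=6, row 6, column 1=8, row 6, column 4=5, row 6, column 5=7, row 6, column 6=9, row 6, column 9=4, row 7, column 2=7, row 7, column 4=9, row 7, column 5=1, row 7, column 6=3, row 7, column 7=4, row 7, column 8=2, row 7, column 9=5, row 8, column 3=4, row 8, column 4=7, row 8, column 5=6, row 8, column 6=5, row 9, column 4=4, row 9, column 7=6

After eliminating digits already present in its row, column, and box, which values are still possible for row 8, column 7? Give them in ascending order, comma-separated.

Row 8 already contains {4, 5, 6, 7}.
Column 7 already contains {4, 6, 7, 9}.
Its 3×3 block (box 9) already contains {2, 4, 5, 6}.
Removing those from 1–9 leaves {1, 3, 8} as the candidates for row 8, column 7.

1,3,8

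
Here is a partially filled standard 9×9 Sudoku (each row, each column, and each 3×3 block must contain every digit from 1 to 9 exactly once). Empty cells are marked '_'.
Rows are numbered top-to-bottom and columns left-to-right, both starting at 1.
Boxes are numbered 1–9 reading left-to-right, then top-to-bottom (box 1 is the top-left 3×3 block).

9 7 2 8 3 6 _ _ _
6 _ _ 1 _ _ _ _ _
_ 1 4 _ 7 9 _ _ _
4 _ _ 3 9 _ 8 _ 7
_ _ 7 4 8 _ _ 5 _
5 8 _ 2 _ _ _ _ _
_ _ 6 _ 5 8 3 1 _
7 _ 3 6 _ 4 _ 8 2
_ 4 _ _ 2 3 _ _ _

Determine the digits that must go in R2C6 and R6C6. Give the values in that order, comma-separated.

For R2C6:
  Consider where 2 can go in column 6.
  R4C6 is out (box 5 already has a 2).
  R5C6 is out (box 5 already has a 2).
  R6C6 is out (row 6 already has a 2).
  So the only cell in column 6 that can hold 2 is R2C6.
  So R2C6 = 2.
For R6C6:
  Consider where 7 can go in box 5.
  R4C6 is out (row 4 already has a 7).
  R5C6 is out (row 5 already has a 7).
  R6C5 is out (column 5 already has a 7).
  So the only cell in box 5 that can hold 7 is R6C6.
  So R6C6 = 7.

2,7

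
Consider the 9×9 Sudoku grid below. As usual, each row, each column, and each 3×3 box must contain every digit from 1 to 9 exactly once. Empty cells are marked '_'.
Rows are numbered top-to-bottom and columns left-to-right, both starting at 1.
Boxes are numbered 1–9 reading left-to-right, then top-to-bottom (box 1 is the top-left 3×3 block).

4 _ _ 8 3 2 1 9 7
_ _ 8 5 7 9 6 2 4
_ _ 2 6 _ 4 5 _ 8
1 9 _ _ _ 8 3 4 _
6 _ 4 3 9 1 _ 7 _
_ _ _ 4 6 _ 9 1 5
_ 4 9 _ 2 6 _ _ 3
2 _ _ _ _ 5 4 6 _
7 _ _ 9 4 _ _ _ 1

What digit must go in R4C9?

Cell R4C9 itself could take any of {2, 6} by direct elimination.
Consider where 6 can go in row 4.
R4C3 is out (box 4 already has a 6).
R4C4 is out (column 4 already has a 6).
R4C5 is out (column 5 already has a 6).
So the only cell in row 4 that can hold 6 is R4C9.
Therefore R4C9 = 6.

6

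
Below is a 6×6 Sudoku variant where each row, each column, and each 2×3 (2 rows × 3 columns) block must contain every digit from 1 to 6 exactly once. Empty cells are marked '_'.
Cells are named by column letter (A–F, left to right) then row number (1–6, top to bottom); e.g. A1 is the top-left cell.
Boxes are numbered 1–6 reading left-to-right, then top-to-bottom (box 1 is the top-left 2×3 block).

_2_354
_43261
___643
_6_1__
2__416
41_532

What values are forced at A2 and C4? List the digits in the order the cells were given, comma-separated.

For A2:
  Row 2 already contains {1, 2, 3, 4, 6}.
  Column A already contains {2, 4}.
  Its 2×3 block (box 1) already contains {2, 3, 4}.
  The only value from 1–6 not eliminated is 5, so A2 = 5.
For C4:
  Consider where 4 can go in box 3.
  A3 is out (row 3 already has a 4).
  B3 is out (row 3 already has a 4).
  C3 is out (row 3 already has a 4).
  A4 is out (column A already has a 4).
  So the only cell in box 3 that can hold 4 is C4.
  So C4 = 4.

5,4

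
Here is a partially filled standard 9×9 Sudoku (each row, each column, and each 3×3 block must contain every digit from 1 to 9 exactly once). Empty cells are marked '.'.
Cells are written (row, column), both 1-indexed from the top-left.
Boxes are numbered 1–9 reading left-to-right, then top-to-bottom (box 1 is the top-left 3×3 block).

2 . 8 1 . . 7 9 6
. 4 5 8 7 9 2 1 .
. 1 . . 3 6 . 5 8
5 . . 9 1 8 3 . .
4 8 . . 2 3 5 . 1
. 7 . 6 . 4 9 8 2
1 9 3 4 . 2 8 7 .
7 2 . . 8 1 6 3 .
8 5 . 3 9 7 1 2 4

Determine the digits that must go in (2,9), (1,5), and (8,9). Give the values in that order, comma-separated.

3,4,9

For (2,9):
  Row 2 already contains {1, 2, 4, 5, 7, 8, 9}.
  Column 9 already contains {1, 2, 4, 6, 8}.
  Its 3×3 block (box 3) already contains {1, 2, 5, 6, 7, 8, 9}.
  The only value from 1–9 not eliminated is 3, so (2,9) = 3.
For (1,5):
  Consider where 4 can go in column 5.
  (6,5) is out (row 6 already has a 4).
  (7,5) is out (row 7 already has a 4).
  So the only cell in column 5 that can hold 4 is (1,5).
  So (1,5) = 4.
For (8,9):
  Consider where 9 can go in box 9.
  (7,9) is out (row 7 already has a 9).
  So the only cell in box 9 that can hold 9 is (8,9).
  So (8,9) = 9.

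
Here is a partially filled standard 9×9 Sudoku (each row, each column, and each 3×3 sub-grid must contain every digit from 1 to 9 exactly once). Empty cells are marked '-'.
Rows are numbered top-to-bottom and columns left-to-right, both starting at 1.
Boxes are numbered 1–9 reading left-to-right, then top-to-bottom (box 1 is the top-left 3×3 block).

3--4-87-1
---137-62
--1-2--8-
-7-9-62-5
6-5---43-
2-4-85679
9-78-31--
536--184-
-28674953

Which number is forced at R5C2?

Cell R5C2 itself could take any of {1, 8, 9} by direct elimination.
Consider where 9 can go in box 4.
R4C1 is out (row 4 already has a 9).
R4C3 is out (row 4 already has a 9).
R6C2 is out (row 6 already has a 9).
So the only cell in box 4 that can hold 9 is R5C2.
Therefore R5C2 = 9.

9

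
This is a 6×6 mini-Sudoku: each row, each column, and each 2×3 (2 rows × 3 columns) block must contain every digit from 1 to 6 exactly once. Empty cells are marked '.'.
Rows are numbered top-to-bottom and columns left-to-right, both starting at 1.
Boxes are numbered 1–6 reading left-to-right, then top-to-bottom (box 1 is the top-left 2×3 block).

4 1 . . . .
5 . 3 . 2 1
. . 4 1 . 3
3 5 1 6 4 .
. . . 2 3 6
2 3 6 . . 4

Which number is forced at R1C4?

3

Cell R1C4 itself could take any of {3, 5} by direct elimination.
Consider where 3 can go in row 1.
R1C3 is out (column 3 already has a 3).
R1C5 is out (column 5 already has a 3).
R1C6 is out (column 6 already has a 3).
So the only cell in row 1 that can hold 3 is R1C4.
Therefore R1C4 = 3.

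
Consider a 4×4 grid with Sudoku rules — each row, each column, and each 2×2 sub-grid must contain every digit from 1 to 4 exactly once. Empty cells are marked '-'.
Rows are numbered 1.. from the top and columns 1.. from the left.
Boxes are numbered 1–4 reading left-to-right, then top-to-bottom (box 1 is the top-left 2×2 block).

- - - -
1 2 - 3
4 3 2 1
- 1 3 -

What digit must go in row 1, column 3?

1

Cell row 1, column 3 itself could take any of {1, 4} by direct elimination.
Consider where 1 can go in column 3.
row 2, column 3 is out (row 2 already has a 1).
So the only cell in column 3 that can hold 1 is row 1, column 3.
Therefore row 1, column 3 = 1.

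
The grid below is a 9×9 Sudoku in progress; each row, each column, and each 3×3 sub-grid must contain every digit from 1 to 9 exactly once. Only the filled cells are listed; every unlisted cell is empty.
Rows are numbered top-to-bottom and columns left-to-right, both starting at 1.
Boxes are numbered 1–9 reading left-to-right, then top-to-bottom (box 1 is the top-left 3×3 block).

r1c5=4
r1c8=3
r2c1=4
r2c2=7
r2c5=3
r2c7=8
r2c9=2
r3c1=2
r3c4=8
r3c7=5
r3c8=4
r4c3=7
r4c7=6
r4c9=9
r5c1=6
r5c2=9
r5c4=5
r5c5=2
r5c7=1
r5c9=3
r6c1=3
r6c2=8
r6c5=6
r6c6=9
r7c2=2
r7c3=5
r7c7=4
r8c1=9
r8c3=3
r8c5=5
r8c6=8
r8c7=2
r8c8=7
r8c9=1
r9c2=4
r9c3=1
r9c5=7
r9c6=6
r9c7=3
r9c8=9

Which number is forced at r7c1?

7

Cell r7c1 itself could take any of {7, 8} by direct elimination.
Consider where 7 can go in column 1.
r1c1 is out (box 1 already has a 7).
r4c1 is out (row 4 already has a 7).
r9c1 is out (row 9 already has a 7).
So the only cell in column 1 that can hold 7 is r7c1.
Therefore r7c1 = 7.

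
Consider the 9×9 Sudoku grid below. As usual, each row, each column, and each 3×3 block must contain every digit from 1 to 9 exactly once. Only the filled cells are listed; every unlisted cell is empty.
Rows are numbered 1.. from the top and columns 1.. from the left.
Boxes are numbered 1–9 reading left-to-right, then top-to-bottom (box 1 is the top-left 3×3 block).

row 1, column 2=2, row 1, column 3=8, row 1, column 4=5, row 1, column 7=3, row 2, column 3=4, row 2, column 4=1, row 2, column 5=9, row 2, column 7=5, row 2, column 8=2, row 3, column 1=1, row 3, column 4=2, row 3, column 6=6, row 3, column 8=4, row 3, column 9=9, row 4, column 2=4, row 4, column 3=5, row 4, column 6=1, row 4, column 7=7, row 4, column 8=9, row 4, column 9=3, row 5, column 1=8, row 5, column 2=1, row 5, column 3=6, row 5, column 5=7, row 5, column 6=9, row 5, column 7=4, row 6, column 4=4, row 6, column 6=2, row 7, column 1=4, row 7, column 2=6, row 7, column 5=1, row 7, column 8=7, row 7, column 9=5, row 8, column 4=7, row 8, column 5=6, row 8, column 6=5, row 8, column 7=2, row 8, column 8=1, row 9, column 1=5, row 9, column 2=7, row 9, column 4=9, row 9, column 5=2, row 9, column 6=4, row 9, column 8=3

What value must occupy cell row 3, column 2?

5

Cell row 3, column 2 itself could take any of {3, 5} by direct elimination.
Consider where 5 can go in column 2.
row 2, column 2 is out (row 2 already has a 5).
row 6, column 2 is out (box 4 already has a 5).
row 8, column 2 is out (row 8 already has a 5).
So the only cell in column 2 that can hold 5 is row 3, column 2.
Therefore row 3, column 2 = 5.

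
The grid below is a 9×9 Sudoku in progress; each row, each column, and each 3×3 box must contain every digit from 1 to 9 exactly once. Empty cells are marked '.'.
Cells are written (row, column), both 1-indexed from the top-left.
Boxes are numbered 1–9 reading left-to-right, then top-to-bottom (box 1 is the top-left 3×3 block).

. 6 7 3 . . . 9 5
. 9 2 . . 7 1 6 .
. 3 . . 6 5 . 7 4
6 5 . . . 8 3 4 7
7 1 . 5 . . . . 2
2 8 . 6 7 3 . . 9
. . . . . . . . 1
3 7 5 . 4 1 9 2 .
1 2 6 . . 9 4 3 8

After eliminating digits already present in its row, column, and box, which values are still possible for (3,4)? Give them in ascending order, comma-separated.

Row 3 already contains {3, 4, 5, 6, 7}.
Column 4 already contains {3, 5, 6}.
Its 3×3 block (box 2) already contains {3, 5, 6, 7}.
Removing those from 1–9 leaves {1, 2, 8, 9} as the candidates for (3,4).

1,2,8,9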